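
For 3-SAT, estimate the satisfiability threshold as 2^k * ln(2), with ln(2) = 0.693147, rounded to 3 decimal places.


Using the asymptotic formula: threshold ~ 2^k * ln(2).
2^3 = 8.
8 * 0.693147 = 5.545.

5.545


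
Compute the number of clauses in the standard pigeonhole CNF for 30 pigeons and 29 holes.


The PHP encoding has two parts:
1) At-least-one-hole clauses: 30 (one per pigeon, each with 29 literals).
2) At-most-one-pigeon-per-hole clauses: 29 holes * C(30,2) = 29 * 435 = 12615.
Total clauses = 30 + 12615 = 12645.

12645


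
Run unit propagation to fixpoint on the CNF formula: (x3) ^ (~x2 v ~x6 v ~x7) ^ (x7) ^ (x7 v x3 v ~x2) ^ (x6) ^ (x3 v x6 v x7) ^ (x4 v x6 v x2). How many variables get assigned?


Unit propagation repeatedly assigns the literal in any unit clause, then simplifies.
Assignments in order: x3 = T, x7 = T, x6 = T, x2 = F.
No further unit clauses remain.
Total variables assigned = 4.

4


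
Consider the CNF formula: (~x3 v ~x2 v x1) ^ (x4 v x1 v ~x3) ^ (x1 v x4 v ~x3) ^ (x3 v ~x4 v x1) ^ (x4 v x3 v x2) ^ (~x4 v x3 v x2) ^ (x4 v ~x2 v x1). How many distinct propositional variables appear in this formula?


Identify each distinct variable in the formula.
Variables found: x1, x2, x3, x4.
Total distinct variables = 4.

4


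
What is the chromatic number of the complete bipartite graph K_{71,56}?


K_{71,56} is bipartite by definition: the two parts are independent sets, with every edge crossing between them.
Color all vertices in one part with color 1 and all vertices in the other part with color 2.
Since the graph has at least one edge, one color does not suffice.
Chromatic number = 2.

2


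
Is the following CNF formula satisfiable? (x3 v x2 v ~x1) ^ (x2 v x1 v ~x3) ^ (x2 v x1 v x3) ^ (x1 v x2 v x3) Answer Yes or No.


Check all 8 possible truth assignments.
Number of satisfying assignments found: 5.
The formula is satisfiable.

Yes


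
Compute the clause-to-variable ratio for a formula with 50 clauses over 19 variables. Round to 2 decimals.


Clause-to-variable ratio = clauses / variables.
50 / 19 = 2.63.

2.63


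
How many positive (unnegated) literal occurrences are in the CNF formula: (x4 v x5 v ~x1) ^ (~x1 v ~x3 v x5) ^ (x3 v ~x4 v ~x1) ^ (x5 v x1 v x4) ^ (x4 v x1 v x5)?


Scan each clause for unnegated literals.
Clause 1: 2 positive; Clause 2: 1 positive; Clause 3: 1 positive; Clause 4: 3 positive; Clause 5: 3 positive.
Total positive literal occurrences = 10.

10


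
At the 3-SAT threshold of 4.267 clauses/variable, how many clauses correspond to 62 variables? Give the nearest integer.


The 3-SAT phase transition occurs at approximately 4.267 clauses per variable.
m = 4.267 * 62 = 264.554.
Rounded to nearest integer: 265.

265


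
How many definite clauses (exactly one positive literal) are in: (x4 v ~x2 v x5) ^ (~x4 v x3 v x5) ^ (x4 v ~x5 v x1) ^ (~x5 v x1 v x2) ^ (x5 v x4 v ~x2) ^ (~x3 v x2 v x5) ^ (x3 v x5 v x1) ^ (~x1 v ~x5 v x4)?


A definite clause has exactly one positive literal.
Clause 1: 2 positive -> not definite
Clause 2: 2 positive -> not definite
Clause 3: 2 positive -> not definite
Clause 4: 2 positive -> not definite
Clause 5: 2 positive -> not definite
Clause 6: 2 positive -> not definite
Clause 7: 3 positive -> not definite
Clause 8: 1 positive -> definite
Definite clause count = 1.

1


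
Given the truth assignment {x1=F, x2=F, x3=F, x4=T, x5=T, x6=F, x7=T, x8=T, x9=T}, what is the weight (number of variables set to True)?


The weight is the number of variables assigned True.
True variables: x4, x5, x7, x8, x9.
Weight = 5.

5


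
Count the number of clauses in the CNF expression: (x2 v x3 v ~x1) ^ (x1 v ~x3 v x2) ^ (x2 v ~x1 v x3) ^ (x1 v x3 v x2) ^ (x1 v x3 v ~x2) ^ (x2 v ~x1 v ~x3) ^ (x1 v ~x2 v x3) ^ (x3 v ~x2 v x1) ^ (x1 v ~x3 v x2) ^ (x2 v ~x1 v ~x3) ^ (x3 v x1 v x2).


Each group enclosed in parentheses joined by ^ is one clause.
Counting the conjuncts: 11 clauses.

11


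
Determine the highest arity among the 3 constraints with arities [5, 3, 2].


The arities are: 5, 3, 2.
Scan for the maximum value.
Maximum arity = 5.

5


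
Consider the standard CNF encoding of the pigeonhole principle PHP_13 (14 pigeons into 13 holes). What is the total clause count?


The PHP encoding has two parts:
1) At-least-one-hole clauses: 14 (one per pigeon, each with 13 literals).
2) At-most-one-pigeon-per-hole clauses: 13 holes * C(14,2) = 13 * 91 = 1183.
Total clauses = 14 + 1183 = 1197.

1197


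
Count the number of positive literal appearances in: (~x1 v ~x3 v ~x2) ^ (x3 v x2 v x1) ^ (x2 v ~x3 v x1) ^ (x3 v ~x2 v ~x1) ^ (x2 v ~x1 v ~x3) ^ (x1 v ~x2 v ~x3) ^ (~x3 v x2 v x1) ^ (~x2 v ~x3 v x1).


Scan each clause for unnegated literals.
Clause 1: 0 positive; Clause 2: 3 positive; Clause 3: 2 positive; Clause 4: 1 positive; Clause 5: 1 positive; Clause 6: 1 positive; Clause 7: 2 positive; Clause 8: 1 positive.
Total positive literal occurrences = 11.

11


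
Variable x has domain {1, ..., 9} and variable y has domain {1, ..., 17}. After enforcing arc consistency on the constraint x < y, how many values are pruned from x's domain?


For the constraint x < y, x needs a supporting value in y's domain.
x can be at most 16 (one less than y's maximum).
Valid x values from domain: 9 out of 9.
Pruned = 9 - 9 = 0.

0


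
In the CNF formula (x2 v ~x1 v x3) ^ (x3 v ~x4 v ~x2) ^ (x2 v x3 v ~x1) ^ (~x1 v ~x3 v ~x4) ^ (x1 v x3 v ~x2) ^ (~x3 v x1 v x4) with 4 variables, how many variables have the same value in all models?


Find all satisfying assignments: 7 model(s).
Check which variables have the same value in every model.
No variable is fixed across all models.
Backbone size = 0.

0


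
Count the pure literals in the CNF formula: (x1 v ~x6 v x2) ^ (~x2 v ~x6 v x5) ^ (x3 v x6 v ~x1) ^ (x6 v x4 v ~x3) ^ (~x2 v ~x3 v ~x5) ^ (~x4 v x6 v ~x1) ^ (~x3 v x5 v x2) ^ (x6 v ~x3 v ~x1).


A pure literal appears in only one polarity across all clauses.
No pure literals found.
Count = 0.

0


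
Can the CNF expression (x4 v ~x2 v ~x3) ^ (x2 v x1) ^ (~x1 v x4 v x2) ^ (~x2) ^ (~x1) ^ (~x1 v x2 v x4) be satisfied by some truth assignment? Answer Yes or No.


Check all 16 possible truth assignments.
Number of satisfying assignments found: 0.
The formula is unsatisfiable.

No


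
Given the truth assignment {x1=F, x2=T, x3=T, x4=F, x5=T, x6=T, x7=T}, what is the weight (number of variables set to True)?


The weight is the number of variables assigned True.
True variables: x2, x3, x5, x6, x7.
Weight = 5.

5


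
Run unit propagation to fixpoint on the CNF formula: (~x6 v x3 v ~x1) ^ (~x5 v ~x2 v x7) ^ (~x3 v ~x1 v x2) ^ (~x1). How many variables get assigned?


Unit propagation repeatedly assigns the literal in any unit clause, then simplifies.
Assignments in order: x1 = F.
No further unit clauses remain.
Total variables assigned = 1.

1


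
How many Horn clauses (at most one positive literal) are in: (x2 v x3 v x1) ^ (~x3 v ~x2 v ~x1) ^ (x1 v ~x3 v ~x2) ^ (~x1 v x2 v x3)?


A Horn clause has at most one positive literal.
Clause 1: 3 positive lit(s) -> not Horn
Clause 2: 0 positive lit(s) -> Horn
Clause 3: 1 positive lit(s) -> Horn
Clause 4: 2 positive lit(s) -> not Horn
Total Horn clauses = 2.

2


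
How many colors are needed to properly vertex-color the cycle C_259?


An odd cycle cannot be 2-colored: alternating two colors around the cycle returns to the start with a conflict.
Since 259 is odd, three colors are required (and three suffice).
Chromatic number = 3.

3


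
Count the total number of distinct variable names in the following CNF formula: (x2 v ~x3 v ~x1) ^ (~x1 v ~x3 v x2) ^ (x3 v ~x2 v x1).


Identify each distinct variable in the formula.
Variables found: x1, x2, x3.
Total distinct variables = 3.

3


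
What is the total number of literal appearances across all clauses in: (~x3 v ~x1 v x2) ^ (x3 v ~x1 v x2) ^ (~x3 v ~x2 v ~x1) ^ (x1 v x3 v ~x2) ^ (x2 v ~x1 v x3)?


Clause lengths: 3, 3, 3, 3, 3.
Sum = 3 + 3 + 3 + 3 + 3 = 15.

15


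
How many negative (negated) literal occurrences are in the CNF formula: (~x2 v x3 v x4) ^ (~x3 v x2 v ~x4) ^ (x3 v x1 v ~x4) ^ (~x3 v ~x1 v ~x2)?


Scan each clause for negated literals.
Clause 1: 1 negative; Clause 2: 2 negative; Clause 3: 1 negative; Clause 4: 3 negative.
Total negative literal occurrences = 7.

7


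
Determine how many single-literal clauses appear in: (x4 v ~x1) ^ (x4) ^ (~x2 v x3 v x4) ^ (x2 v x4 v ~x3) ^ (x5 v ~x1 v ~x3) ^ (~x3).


A unit clause contains exactly one literal.
Unit clauses found: (x4), (~x3).
Count = 2.

2


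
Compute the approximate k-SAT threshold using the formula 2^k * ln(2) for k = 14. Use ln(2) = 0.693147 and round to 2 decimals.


Using the asymptotic formula: threshold ~ 2^k * ln(2).
2^14 = 16384.
16384 * 0.693147 = 11356.52.

11356.52


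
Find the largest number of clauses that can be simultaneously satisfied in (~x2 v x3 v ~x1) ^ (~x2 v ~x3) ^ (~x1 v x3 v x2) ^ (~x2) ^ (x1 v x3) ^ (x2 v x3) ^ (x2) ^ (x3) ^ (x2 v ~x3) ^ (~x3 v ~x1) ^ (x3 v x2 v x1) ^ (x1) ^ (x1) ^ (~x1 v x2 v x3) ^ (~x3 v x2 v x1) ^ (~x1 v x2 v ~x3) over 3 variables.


Enumerate all 8 truth assignments.
For each, count how many of the 16 clauses are satisfied.
The formula is not fully satisfiable, so the maximum is below 16.
Maximum simultaneously satisfiable clauses = 13.

13


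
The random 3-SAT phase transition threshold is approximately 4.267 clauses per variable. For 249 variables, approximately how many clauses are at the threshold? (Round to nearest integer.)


The 3-SAT phase transition occurs at approximately 4.267 clauses per variable.
m = 4.267 * 249 = 1062.483.
Rounded to nearest integer: 1062.

1062


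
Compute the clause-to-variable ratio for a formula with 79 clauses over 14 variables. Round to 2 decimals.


Clause-to-variable ratio = clauses / variables.
79 / 14 = 5.64.

5.64


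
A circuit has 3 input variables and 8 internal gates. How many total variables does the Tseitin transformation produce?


The Tseitin transformation introduces one auxiliary variable per gate.
Total variables = inputs + gates = 3 + 8 = 11.

11


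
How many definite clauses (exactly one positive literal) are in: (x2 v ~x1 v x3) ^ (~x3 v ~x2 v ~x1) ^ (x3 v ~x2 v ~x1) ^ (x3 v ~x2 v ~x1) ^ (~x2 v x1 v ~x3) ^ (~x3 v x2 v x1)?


A definite clause has exactly one positive literal.
Clause 1: 2 positive -> not definite
Clause 2: 0 positive -> not definite
Clause 3: 1 positive -> definite
Clause 4: 1 positive -> definite
Clause 5: 1 positive -> definite
Clause 6: 2 positive -> not definite
Definite clause count = 3.

3


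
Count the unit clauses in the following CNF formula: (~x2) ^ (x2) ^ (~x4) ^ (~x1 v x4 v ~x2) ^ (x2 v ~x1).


A unit clause contains exactly one literal.
Unit clauses found: (~x2), (x2), (~x4).
Count = 3.

3


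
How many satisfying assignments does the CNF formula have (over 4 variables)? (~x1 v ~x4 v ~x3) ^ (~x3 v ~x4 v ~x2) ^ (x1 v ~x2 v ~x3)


Enumerate all 16 truth assignments over 4 variables.
Test each against every clause.
Satisfying assignments found: 12.

12


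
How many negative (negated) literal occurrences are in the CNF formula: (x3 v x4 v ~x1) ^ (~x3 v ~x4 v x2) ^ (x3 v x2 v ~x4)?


Scan each clause for negated literals.
Clause 1: 1 negative; Clause 2: 2 negative; Clause 3: 1 negative.
Total negative literal occurrences = 4.

4


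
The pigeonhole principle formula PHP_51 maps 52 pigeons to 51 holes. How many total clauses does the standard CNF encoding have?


The PHP encoding has two parts:
1) At-least-one-hole clauses: 52 (one per pigeon, each with 51 literals).
2) At-most-one-pigeon-per-hole clauses: 51 holes * C(52,2) = 51 * 1326 = 67626.
Total clauses = 52 + 67626 = 67678.

67678


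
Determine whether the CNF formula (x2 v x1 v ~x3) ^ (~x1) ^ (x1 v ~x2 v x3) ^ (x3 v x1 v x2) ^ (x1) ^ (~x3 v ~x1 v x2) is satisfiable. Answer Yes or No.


Check all 8 possible truth assignments.
Number of satisfying assignments found: 0.
The formula is unsatisfiable.

No


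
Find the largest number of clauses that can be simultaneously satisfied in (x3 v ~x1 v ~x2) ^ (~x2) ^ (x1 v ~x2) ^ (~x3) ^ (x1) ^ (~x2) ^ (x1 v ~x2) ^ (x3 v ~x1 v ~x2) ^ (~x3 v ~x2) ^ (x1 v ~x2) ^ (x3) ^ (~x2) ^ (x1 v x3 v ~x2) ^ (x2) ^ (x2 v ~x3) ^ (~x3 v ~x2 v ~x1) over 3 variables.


Enumerate all 8 truth assignments.
For each, count how many of the 16 clauses are satisfied.
The formula is not fully satisfiable, so the maximum is below 16.
Maximum simultaneously satisfiable clauses = 14.

14


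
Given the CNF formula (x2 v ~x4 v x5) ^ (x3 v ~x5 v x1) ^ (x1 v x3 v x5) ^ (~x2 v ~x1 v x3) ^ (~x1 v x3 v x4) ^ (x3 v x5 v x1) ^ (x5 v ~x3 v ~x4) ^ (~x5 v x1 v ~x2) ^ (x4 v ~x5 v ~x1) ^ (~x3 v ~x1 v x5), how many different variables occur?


Identify each distinct variable in the formula.
Variables found: x1, x2, x3, x4, x5.
Total distinct variables = 5.

5


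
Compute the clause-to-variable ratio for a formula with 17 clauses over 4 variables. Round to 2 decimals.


Clause-to-variable ratio = clauses / variables.
17 / 4 = 4.25.

4.25


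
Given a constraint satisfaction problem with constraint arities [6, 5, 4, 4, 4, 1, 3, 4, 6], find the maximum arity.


The arities are: 6, 5, 4, 4, 4, 1, 3, 4, 6.
Scan for the maximum value.
Maximum arity = 6.

6


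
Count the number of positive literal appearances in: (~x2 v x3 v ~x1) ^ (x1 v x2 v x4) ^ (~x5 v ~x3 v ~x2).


Scan each clause for unnegated literals.
Clause 1: 1 positive; Clause 2: 3 positive; Clause 3: 0 positive.
Total positive literal occurrences = 4.

4


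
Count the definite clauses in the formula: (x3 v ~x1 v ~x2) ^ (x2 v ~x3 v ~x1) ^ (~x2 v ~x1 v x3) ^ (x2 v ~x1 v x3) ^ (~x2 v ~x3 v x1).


A definite clause has exactly one positive literal.
Clause 1: 1 positive -> definite
Clause 2: 1 positive -> definite
Clause 3: 1 positive -> definite
Clause 4: 2 positive -> not definite
Clause 5: 1 positive -> definite
Definite clause count = 4.

4


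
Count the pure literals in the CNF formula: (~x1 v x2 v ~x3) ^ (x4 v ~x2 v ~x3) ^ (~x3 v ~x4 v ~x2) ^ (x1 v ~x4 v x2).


A pure literal appears in only one polarity across all clauses.
Pure literals: x3 (negative only).
Count = 1.

1


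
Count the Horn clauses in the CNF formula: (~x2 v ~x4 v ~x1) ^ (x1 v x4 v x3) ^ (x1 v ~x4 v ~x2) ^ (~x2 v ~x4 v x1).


A Horn clause has at most one positive literal.
Clause 1: 0 positive lit(s) -> Horn
Clause 2: 3 positive lit(s) -> not Horn
Clause 3: 1 positive lit(s) -> Horn
Clause 4: 1 positive lit(s) -> Horn
Total Horn clauses = 3.

3


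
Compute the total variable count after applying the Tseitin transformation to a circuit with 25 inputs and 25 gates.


The Tseitin transformation introduces one auxiliary variable per gate.
Total variables = inputs + gates = 25 + 25 = 50.

50


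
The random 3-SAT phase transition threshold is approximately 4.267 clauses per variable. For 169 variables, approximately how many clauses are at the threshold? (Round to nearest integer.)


The 3-SAT phase transition occurs at approximately 4.267 clauses per variable.
m = 4.267 * 169 = 721.123.
Rounded to nearest integer: 721.

721


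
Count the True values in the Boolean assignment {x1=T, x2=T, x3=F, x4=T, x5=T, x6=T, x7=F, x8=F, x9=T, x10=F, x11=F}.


The weight is the number of variables assigned True.
True variables: x1, x2, x4, x5, x6, x9.
Weight = 6.

6


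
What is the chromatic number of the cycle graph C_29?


An odd cycle cannot be 2-colored: alternating two colors around the cycle returns to the start with a conflict.
Since 29 is odd, three colors are required (and three suffice).
Chromatic number = 3.

3


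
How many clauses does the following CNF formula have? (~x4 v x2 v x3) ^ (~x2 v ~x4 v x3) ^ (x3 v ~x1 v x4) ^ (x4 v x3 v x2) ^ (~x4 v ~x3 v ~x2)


Each group enclosed in parentheses joined by ^ is one clause.
Counting the conjuncts: 5 clauses.

5


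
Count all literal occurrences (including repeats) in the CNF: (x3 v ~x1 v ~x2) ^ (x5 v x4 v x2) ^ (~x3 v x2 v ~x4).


Clause lengths: 3, 3, 3.
Sum = 3 + 3 + 3 = 9.

9


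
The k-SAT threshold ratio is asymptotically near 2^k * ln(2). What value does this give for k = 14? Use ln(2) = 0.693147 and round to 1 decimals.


Using the asymptotic formula: threshold ~ 2^k * ln(2).
2^14 = 16384.
16384 * 0.693147 = 11356.5.

11356.5


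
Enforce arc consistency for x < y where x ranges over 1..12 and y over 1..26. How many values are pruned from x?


For the constraint x < y, x needs a supporting value in y's domain.
x can be at most 25 (one less than y's maximum).
Valid x values from domain: 12 out of 12.
Pruned = 12 - 12 = 0.

0


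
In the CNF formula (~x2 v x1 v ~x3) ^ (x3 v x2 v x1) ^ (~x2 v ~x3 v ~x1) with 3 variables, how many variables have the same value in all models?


Find all satisfying assignments: 5 model(s).
Check which variables have the same value in every model.
No variable is fixed across all models.
Backbone size = 0.

0


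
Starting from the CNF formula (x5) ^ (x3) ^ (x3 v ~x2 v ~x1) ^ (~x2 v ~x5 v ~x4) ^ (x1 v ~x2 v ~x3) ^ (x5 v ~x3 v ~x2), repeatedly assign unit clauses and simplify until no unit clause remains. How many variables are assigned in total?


Unit propagation repeatedly assigns the literal in any unit clause, then simplifies.
Assignments in order: x5 = T, x3 = T.
No further unit clauses remain.
Total variables assigned = 2.

2


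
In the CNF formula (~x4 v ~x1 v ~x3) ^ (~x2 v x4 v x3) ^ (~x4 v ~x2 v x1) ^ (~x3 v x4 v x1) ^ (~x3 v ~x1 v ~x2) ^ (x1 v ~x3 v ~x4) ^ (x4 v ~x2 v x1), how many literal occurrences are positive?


Scan each clause for unnegated literals.
Clause 1: 0 positive; Clause 2: 2 positive; Clause 3: 1 positive; Clause 4: 2 positive; Clause 5: 0 positive; Clause 6: 1 positive; Clause 7: 2 positive.
Total positive literal occurrences = 8.

8


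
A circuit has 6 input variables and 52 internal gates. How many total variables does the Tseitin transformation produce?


The Tseitin transformation introduces one auxiliary variable per gate.
Total variables = inputs + gates = 6 + 52 = 58.

58


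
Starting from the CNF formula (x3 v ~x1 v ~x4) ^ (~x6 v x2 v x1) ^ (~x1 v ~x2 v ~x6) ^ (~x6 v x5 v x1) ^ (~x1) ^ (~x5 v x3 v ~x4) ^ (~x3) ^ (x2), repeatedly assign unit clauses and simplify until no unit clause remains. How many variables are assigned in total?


Unit propagation repeatedly assigns the literal in any unit clause, then simplifies.
Assignments in order: x1 = F, x3 = F, x2 = T.
No further unit clauses remain.
Total variables assigned = 3.

3


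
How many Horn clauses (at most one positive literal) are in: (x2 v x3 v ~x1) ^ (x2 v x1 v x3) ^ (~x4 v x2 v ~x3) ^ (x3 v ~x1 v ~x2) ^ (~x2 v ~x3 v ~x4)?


A Horn clause has at most one positive literal.
Clause 1: 2 positive lit(s) -> not Horn
Clause 2: 3 positive lit(s) -> not Horn
Clause 3: 1 positive lit(s) -> Horn
Clause 4: 1 positive lit(s) -> Horn
Clause 5: 0 positive lit(s) -> Horn
Total Horn clauses = 3.

3


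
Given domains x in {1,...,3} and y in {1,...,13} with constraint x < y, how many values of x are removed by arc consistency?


For the constraint x < y, x needs a supporting value in y's domain.
x can be at most 12 (one less than y's maximum).
Valid x values from domain: 3 out of 3.
Pruned = 3 - 3 = 0.

0


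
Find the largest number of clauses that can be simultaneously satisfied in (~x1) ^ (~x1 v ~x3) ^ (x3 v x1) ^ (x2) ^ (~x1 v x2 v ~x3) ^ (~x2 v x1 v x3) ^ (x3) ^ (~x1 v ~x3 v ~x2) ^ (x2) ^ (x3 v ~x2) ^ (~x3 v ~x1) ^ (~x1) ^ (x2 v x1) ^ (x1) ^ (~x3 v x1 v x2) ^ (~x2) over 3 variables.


Enumerate all 8 truth assignments.
For each, count how many of the 16 clauses are satisfied.
The formula is not fully satisfiable, so the maximum is below 16.
Maximum simultaneously satisfiable clauses = 14.

14


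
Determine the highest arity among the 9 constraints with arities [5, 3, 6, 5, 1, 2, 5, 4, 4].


The arities are: 5, 3, 6, 5, 1, 2, 5, 4, 4.
Scan for the maximum value.
Maximum arity = 6.

6


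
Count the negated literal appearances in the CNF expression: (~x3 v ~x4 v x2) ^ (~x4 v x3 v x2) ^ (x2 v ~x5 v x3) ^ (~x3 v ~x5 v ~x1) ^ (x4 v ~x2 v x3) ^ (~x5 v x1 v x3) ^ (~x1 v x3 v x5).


Scan each clause for negated literals.
Clause 1: 2 negative; Clause 2: 1 negative; Clause 3: 1 negative; Clause 4: 3 negative; Clause 5: 1 negative; Clause 6: 1 negative; Clause 7: 1 negative.
Total negative literal occurrences = 10.

10


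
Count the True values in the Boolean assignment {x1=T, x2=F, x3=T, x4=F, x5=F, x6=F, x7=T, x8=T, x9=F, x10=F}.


The weight is the number of variables assigned True.
True variables: x1, x3, x7, x8.
Weight = 4.

4


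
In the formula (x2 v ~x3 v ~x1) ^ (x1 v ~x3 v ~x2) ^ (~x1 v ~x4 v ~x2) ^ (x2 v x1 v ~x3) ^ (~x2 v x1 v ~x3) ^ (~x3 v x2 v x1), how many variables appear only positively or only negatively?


A pure literal appears in only one polarity across all clauses.
Pure literals: x3 (negative only), x4 (negative only).
Count = 2.

2


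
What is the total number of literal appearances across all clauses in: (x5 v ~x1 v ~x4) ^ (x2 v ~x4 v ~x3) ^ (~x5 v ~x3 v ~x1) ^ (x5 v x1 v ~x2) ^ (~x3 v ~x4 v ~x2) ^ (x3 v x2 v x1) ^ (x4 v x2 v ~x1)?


Clause lengths: 3, 3, 3, 3, 3, 3, 3.
Sum = 3 + 3 + 3 + 3 + 3 + 3 + 3 = 21.

21


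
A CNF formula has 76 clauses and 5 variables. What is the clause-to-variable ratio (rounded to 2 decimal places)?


Clause-to-variable ratio = clauses / variables.
76 / 5 = 15.2.

15.2


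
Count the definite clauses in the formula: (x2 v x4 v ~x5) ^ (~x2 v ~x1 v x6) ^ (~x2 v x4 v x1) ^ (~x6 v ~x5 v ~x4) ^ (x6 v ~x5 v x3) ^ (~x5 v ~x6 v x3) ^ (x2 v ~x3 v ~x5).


A definite clause has exactly one positive literal.
Clause 1: 2 positive -> not definite
Clause 2: 1 positive -> definite
Clause 3: 2 positive -> not definite
Clause 4: 0 positive -> not definite
Clause 5: 2 positive -> not definite
Clause 6: 1 positive -> definite
Clause 7: 1 positive -> definite
Definite clause count = 3.

3


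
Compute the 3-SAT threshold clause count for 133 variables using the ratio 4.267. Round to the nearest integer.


The 3-SAT phase transition occurs at approximately 4.267 clauses per variable.
m = 4.267 * 133 = 567.511.
Rounded to nearest integer: 568.

568


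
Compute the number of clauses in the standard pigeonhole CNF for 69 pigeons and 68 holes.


The PHP encoding has two parts:
1) At-least-one-hole clauses: 69 (one per pigeon, each with 68 literals).
2) At-most-one-pigeon-per-hole clauses: 68 holes * C(69,2) = 68 * 2346 = 159528.
Total clauses = 69 + 159528 = 159597.

159597


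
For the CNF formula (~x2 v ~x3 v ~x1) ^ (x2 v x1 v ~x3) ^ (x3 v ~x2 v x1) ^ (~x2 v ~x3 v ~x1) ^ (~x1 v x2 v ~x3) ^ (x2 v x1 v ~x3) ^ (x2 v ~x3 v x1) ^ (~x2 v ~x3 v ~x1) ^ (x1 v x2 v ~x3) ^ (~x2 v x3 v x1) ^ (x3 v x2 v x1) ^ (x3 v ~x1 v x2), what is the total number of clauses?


Each group enclosed in parentheses joined by ^ is one clause.
Counting the conjuncts: 12 clauses.

12


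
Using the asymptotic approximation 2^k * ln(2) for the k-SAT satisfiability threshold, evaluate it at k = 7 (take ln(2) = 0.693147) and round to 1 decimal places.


Using the asymptotic formula: threshold ~ 2^k * ln(2).
2^7 = 128.
128 * 0.693147 = 88.7.

88.7


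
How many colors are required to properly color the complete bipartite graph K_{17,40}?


K_{17,40} is bipartite by definition: the two parts are independent sets, with every edge crossing between them.
Color all vertices in one part with color 1 and all vertices in the other part with color 2.
Since the graph has at least one edge, one color does not suffice.
Chromatic number = 2.

2


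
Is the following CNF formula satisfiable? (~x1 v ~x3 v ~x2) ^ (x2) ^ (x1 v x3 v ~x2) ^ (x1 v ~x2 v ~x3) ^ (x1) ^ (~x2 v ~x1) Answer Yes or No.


Check all 8 possible truth assignments.
Number of satisfying assignments found: 0.
The formula is unsatisfiable.

No


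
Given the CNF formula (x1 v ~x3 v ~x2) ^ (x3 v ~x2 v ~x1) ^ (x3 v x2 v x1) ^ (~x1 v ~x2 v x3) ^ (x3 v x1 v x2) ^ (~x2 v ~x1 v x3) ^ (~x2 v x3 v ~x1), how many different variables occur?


Identify each distinct variable in the formula.
Variables found: x1, x2, x3.
Total distinct variables = 3.

3


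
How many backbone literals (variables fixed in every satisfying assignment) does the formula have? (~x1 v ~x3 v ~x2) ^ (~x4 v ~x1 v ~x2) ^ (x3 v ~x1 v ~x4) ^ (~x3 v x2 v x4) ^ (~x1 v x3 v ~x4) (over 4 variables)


Find all satisfying assignments: 10 model(s).
Check which variables have the same value in every model.
No variable is fixed across all models.
Backbone size = 0.

0


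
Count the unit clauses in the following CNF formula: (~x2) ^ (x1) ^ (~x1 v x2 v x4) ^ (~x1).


A unit clause contains exactly one literal.
Unit clauses found: (~x2), (x1), (~x1).
Count = 3.

3


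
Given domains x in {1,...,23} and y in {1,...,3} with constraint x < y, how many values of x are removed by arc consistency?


For the constraint x < y, x needs a supporting value in y's domain.
x can be at most 2 (one less than y's maximum).
Valid x values from domain: 2 out of 23.
Pruned = 23 - 2 = 21.

21


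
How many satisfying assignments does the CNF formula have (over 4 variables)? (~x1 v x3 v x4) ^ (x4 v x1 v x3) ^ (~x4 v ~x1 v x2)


Enumerate all 16 truth assignments over 4 variables.
Test each against every clause.
Satisfying assignments found: 10.

10


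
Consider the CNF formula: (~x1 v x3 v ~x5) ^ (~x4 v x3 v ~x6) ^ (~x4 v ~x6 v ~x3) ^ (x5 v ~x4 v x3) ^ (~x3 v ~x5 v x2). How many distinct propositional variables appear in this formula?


Identify each distinct variable in the formula.
Variables found: x1, x2, x3, x4, x5, x6.
Total distinct variables = 6.

6


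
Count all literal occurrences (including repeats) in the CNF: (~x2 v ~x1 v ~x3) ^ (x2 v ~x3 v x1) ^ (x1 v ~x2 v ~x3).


Clause lengths: 3, 3, 3.
Sum = 3 + 3 + 3 = 9.

9


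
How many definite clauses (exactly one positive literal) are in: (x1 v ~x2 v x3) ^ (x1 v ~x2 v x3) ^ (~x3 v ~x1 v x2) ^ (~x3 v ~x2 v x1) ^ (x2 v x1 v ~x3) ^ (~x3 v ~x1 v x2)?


A definite clause has exactly one positive literal.
Clause 1: 2 positive -> not definite
Clause 2: 2 positive -> not definite
Clause 3: 1 positive -> definite
Clause 4: 1 positive -> definite
Clause 5: 2 positive -> not definite
Clause 6: 1 positive -> definite
Definite clause count = 3.

3


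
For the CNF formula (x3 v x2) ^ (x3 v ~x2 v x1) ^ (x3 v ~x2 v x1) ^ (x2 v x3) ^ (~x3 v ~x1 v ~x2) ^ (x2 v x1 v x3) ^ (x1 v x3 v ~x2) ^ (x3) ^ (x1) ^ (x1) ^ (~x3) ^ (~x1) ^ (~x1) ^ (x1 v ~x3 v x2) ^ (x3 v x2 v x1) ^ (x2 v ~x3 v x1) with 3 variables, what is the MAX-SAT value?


Enumerate all 8 truth assignments.
For each, count how many of the 16 clauses are satisfied.
The formula is not fully satisfiable, so the maximum is below 16.
Maximum simultaneously satisfiable clauses = 13.

13


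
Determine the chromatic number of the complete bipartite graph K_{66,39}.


K_{66,39} is bipartite by definition: the two parts are independent sets, with every edge crossing between them.
Color all vertices in one part with color 1 and all vertices in the other part with color 2.
Since the graph has at least one edge, one color does not suffice.
Chromatic number = 2.

2


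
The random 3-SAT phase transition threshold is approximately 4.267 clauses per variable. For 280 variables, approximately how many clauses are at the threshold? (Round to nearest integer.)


The 3-SAT phase transition occurs at approximately 4.267 clauses per variable.
m = 4.267 * 280 = 1194.76.
Rounded to nearest integer: 1195.

1195


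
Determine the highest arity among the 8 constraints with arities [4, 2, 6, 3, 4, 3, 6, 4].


The arities are: 4, 2, 6, 3, 4, 3, 6, 4.
Scan for the maximum value.
Maximum arity = 6.

6


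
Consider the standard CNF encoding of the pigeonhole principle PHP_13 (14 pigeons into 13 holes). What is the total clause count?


The PHP encoding has two parts:
1) At-least-one-hole clauses: 14 (one per pigeon, each with 13 literals).
2) At-most-one-pigeon-per-hole clauses: 13 holes * C(14,2) = 13 * 91 = 1183.
Total clauses = 14 + 1183 = 1197.

1197


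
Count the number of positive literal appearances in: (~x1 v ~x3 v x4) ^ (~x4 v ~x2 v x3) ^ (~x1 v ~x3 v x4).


Scan each clause for unnegated literals.
Clause 1: 1 positive; Clause 2: 1 positive; Clause 3: 1 positive.
Total positive literal occurrences = 3.

3


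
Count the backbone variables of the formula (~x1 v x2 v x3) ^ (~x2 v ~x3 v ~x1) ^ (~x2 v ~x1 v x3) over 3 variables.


Find all satisfying assignments: 5 model(s).
Check which variables have the same value in every model.
No variable is fixed across all models.
Backbone size = 0.

0


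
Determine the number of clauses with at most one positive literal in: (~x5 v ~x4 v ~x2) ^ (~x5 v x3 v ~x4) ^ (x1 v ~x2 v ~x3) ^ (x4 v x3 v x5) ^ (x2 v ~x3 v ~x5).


A Horn clause has at most one positive literal.
Clause 1: 0 positive lit(s) -> Horn
Clause 2: 1 positive lit(s) -> Horn
Clause 3: 1 positive lit(s) -> Horn
Clause 4: 3 positive lit(s) -> not Horn
Clause 5: 1 positive lit(s) -> Horn
Total Horn clauses = 4.

4


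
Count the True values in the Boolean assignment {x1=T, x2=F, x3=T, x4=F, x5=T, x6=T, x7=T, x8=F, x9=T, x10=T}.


The weight is the number of variables assigned True.
True variables: x1, x3, x5, x6, x7, x9, x10.
Weight = 7.

7


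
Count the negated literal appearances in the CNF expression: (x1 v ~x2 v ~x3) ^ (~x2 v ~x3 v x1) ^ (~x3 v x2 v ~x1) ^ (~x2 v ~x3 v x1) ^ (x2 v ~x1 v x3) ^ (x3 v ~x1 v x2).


Scan each clause for negated literals.
Clause 1: 2 negative; Clause 2: 2 negative; Clause 3: 2 negative; Clause 4: 2 negative; Clause 5: 1 negative; Clause 6: 1 negative.
Total negative literal occurrences = 10.

10


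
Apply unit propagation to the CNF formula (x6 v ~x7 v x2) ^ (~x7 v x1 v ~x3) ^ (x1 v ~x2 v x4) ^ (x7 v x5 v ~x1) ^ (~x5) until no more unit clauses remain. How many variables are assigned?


Unit propagation repeatedly assigns the literal in any unit clause, then simplifies.
Assignments in order: x5 = F.
No further unit clauses remain.
Total variables assigned = 1.

1


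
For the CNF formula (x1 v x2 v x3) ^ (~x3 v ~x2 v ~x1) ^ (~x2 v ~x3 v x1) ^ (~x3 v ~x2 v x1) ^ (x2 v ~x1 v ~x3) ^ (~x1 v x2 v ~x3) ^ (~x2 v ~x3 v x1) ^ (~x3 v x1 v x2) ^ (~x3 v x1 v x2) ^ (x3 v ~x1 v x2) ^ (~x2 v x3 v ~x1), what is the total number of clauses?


Each group enclosed in parentheses joined by ^ is one clause.
Counting the conjuncts: 11 clauses.

11


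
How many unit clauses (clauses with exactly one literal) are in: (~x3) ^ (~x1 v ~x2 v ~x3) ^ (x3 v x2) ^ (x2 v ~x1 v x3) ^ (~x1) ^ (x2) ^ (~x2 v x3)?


A unit clause contains exactly one literal.
Unit clauses found: (~x3), (~x1), (x2).
Count = 3.

3


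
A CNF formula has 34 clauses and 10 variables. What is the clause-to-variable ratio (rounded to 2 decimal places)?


Clause-to-variable ratio = clauses / variables.
34 / 10 = 3.4.

3.4


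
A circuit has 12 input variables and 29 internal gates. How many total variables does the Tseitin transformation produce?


The Tseitin transformation introduces one auxiliary variable per gate.
Total variables = inputs + gates = 12 + 29 = 41.

41


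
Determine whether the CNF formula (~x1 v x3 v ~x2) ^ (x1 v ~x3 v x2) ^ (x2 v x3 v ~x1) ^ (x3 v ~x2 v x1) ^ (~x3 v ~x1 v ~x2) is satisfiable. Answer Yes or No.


Check all 8 possible truth assignments.
Number of satisfying assignments found: 3.
The formula is satisfiable.

Yes


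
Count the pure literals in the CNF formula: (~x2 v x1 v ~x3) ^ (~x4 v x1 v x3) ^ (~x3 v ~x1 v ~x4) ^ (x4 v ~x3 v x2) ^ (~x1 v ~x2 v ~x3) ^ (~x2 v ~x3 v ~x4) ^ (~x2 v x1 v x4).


A pure literal appears in only one polarity across all clauses.
No pure literals found.
Count = 0.

0


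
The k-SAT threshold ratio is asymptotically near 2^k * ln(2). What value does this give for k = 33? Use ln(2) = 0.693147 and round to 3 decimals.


Using the asymptotic formula: threshold ~ 2^k * ln(2).
2^33 = 8589934592.
8589934592 * 0.693147 = 5954087392.641.

5954087392.641


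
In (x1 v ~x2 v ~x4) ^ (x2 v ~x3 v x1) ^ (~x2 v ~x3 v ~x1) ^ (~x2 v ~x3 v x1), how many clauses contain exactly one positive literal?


A definite clause has exactly one positive literal.
Clause 1: 1 positive -> definite
Clause 2: 2 positive -> not definite
Clause 3: 0 positive -> not definite
Clause 4: 1 positive -> definite
Definite clause count = 2.

2


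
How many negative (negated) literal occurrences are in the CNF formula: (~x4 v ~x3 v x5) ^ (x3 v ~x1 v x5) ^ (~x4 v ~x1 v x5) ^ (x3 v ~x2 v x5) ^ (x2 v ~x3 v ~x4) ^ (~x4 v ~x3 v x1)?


Scan each clause for negated literals.
Clause 1: 2 negative; Clause 2: 1 negative; Clause 3: 2 negative; Clause 4: 1 negative; Clause 5: 2 negative; Clause 6: 2 negative.
Total negative literal occurrences = 10.

10


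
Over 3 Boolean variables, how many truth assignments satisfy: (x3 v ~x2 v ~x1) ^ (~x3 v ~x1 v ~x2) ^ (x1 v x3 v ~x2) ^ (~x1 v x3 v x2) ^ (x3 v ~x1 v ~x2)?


Enumerate all 8 truth assignments over 3 variables.
Test each against every clause.
Satisfying assignments found: 4.

4


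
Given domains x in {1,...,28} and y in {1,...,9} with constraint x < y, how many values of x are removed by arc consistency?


For the constraint x < y, x needs a supporting value in y's domain.
x can be at most 8 (one less than y's maximum).
Valid x values from domain: 8 out of 28.
Pruned = 28 - 8 = 20.

20


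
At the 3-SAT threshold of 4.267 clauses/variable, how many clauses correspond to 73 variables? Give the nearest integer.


The 3-SAT phase transition occurs at approximately 4.267 clauses per variable.
m = 4.267 * 73 = 311.491.
Rounded to nearest integer: 311.

311


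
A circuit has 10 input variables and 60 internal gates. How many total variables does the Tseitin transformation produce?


The Tseitin transformation introduces one auxiliary variable per gate.
Total variables = inputs + gates = 10 + 60 = 70.

70


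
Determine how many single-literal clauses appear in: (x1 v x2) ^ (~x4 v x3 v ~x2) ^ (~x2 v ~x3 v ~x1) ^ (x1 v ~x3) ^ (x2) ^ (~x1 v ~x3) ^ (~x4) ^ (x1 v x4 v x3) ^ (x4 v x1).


A unit clause contains exactly one literal.
Unit clauses found: (x2), (~x4).
Count = 2.

2


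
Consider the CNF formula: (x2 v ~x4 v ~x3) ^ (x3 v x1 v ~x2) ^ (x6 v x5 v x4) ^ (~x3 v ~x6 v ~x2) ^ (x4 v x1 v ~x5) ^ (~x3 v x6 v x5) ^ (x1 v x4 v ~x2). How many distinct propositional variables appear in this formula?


Identify each distinct variable in the formula.
Variables found: x1, x2, x3, x4, x5, x6.
Total distinct variables = 6.

6


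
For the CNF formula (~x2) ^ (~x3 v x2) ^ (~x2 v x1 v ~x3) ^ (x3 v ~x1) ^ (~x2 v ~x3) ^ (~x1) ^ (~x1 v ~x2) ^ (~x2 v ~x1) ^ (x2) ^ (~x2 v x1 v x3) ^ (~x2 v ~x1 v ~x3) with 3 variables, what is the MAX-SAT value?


Enumerate all 8 truth assignments.
For each, count how many of the 11 clauses are satisfied.
The formula is not fully satisfiable, so the maximum is below 11.
Maximum simultaneously satisfiable clauses = 10.

10


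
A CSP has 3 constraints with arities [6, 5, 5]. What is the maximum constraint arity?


The arities are: 6, 5, 5.
Scan for the maximum value.
Maximum arity = 6.

6


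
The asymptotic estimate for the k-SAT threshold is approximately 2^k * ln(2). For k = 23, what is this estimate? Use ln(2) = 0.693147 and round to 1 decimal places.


Using the asymptotic formula: threshold ~ 2^k * ln(2).
2^23 = 8388608.
8388608 * 0.693147 = 5814538.5.

5814538.5


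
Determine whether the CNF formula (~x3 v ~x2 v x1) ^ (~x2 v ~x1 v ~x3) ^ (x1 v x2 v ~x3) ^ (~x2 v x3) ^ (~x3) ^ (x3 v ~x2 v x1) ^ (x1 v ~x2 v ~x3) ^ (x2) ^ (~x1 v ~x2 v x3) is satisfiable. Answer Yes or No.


Check all 8 possible truth assignments.
Number of satisfying assignments found: 0.
The formula is unsatisfiable.

No


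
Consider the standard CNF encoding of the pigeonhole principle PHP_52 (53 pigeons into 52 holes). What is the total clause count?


The PHP encoding has two parts:
1) At-least-one-hole clauses: 53 (one per pigeon, each with 52 literals).
2) At-most-one-pigeon-per-hole clauses: 52 holes * C(53,2) = 52 * 1378 = 71656.
Total clauses = 53 + 71656 = 71709.

71709


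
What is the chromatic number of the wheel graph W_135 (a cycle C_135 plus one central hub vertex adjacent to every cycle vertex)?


W_135 consists of the cycle C_135 together with a hub vertex adjacent to every cycle vertex.
The cycle C_135 needs 3 colors (odd cycle -> 3).
The hub is adjacent to every cycle vertex, so it must receive a new color distinct from all of them.
Chromatic number = 3 + 1 = 4.

4


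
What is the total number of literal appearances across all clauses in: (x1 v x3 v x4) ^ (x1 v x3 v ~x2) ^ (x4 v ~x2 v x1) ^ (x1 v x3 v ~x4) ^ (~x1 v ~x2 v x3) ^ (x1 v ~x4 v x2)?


Clause lengths: 3, 3, 3, 3, 3, 3.
Sum = 3 + 3 + 3 + 3 + 3 + 3 = 18.

18


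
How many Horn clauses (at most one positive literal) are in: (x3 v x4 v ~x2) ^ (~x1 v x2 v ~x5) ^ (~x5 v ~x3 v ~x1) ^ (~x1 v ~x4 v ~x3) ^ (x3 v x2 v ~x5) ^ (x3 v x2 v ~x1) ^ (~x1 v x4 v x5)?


A Horn clause has at most one positive literal.
Clause 1: 2 positive lit(s) -> not Horn
Clause 2: 1 positive lit(s) -> Horn
Clause 3: 0 positive lit(s) -> Horn
Clause 4: 0 positive lit(s) -> Horn
Clause 5: 2 positive lit(s) -> not Horn
Clause 6: 2 positive lit(s) -> not Horn
Clause 7: 2 positive lit(s) -> not Horn
Total Horn clauses = 3.

3


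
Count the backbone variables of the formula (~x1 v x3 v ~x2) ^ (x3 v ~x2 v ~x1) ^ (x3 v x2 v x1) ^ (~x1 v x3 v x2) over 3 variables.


Find all satisfying assignments: 5 model(s).
Check which variables have the same value in every model.
No variable is fixed across all models.
Backbone size = 0.

0


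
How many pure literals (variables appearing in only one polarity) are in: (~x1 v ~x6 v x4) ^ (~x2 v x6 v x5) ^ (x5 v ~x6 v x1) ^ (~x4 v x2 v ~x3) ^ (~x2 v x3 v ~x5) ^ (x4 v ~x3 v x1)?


A pure literal appears in only one polarity across all clauses.
No pure literals found.
Count = 0.

0


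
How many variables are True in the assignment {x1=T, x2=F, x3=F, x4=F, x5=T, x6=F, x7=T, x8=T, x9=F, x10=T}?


The weight is the number of variables assigned True.
True variables: x1, x5, x7, x8, x10.
Weight = 5.

5


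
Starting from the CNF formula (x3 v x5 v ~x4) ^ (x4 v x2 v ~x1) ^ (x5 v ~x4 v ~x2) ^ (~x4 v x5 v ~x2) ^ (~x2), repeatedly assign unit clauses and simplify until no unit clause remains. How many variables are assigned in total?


Unit propagation repeatedly assigns the literal in any unit clause, then simplifies.
Assignments in order: x2 = F.
No further unit clauses remain.
Total variables assigned = 1.

1


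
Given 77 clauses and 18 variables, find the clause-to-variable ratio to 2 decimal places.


Clause-to-variable ratio = clauses / variables.
77 / 18 = 4.28.

4.28


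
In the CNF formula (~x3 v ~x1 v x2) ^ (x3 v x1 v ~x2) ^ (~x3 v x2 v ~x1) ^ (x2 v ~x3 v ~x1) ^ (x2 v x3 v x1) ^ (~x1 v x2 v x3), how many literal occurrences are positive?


Scan each clause for unnegated literals.
Clause 1: 1 positive; Clause 2: 2 positive; Clause 3: 1 positive; Clause 4: 1 positive; Clause 5: 3 positive; Clause 6: 2 positive.
Total positive literal occurrences = 10.

10


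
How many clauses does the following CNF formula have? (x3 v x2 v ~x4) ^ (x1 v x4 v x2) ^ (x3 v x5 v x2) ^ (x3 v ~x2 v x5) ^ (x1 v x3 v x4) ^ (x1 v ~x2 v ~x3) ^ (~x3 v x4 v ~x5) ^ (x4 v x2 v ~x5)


Each group enclosed in parentheses joined by ^ is one clause.
Counting the conjuncts: 8 clauses.

8


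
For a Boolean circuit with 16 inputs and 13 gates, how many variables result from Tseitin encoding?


The Tseitin transformation introduces one auxiliary variable per gate.
Total variables = inputs + gates = 16 + 13 = 29.

29
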